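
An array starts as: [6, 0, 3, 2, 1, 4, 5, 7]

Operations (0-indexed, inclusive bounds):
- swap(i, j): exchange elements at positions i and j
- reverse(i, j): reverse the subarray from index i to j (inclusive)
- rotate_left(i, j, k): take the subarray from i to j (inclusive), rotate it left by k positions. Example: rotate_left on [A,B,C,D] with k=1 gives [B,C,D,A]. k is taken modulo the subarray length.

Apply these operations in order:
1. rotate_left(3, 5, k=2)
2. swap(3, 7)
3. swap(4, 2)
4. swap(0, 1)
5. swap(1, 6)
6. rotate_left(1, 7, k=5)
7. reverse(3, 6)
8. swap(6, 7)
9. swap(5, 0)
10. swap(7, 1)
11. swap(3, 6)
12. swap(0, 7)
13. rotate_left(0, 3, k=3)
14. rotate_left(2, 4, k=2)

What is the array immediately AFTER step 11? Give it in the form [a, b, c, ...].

After 1 (rotate_left(3, 5, k=2)): [6, 0, 3, 4, 2, 1, 5, 7]
After 2 (swap(3, 7)): [6, 0, 3, 7, 2, 1, 5, 4]
After 3 (swap(4, 2)): [6, 0, 2, 7, 3, 1, 5, 4]
After 4 (swap(0, 1)): [0, 6, 2, 7, 3, 1, 5, 4]
After 5 (swap(1, 6)): [0, 5, 2, 7, 3, 1, 6, 4]
After 6 (rotate_left(1, 7, k=5)): [0, 6, 4, 5, 2, 7, 3, 1]
After 7 (reverse(3, 6)): [0, 6, 4, 3, 7, 2, 5, 1]
After 8 (swap(6, 7)): [0, 6, 4, 3, 7, 2, 1, 5]
After 9 (swap(5, 0)): [2, 6, 4, 3, 7, 0, 1, 5]
After 10 (swap(7, 1)): [2, 5, 4, 3, 7, 0, 1, 6]
After 11 (swap(3, 6)): [2, 5, 4, 1, 7, 0, 3, 6]

Answer: [2, 5, 4, 1, 7, 0, 3, 6]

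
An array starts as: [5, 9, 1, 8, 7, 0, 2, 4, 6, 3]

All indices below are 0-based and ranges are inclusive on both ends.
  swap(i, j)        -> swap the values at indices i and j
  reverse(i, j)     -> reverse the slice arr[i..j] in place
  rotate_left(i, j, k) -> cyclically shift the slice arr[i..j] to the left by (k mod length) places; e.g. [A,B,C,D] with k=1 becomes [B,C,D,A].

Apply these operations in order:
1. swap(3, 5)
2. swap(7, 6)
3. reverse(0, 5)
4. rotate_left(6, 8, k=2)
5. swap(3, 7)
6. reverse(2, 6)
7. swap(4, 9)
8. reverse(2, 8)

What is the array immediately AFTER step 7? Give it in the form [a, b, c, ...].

After 1 (swap(3, 5)): [5, 9, 1, 0, 7, 8, 2, 4, 6, 3]
After 2 (swap(7, 6)): [5, 9, 1, 0, 7, 8, 4, 2, 6, 3]
After 3 (reverse(0, 5)): [8, 7, 0, 1, 9, 5, 4, 2, 6, 3]
After 4 (rotate_left(6, 8, k=2)): [8, 7, 0, 1, 9, 5, 6, 4, 2, 3]
After 5 (swap(3, 7)): [8, 7, 0, 4, 9, 5, 6, 1, 2, 3]
After 6 (reverse(2, 6)): [8, 7, 6, 5, 9, 4, 0, 1, 2, 3]
After 7 (swap(4, 9)): [8, 7, 6, 5, 3, 4, 0, 1, 2, 9]

Answer: [8, 7, 6, 5, 3, 4, 0, 1, 2, 9]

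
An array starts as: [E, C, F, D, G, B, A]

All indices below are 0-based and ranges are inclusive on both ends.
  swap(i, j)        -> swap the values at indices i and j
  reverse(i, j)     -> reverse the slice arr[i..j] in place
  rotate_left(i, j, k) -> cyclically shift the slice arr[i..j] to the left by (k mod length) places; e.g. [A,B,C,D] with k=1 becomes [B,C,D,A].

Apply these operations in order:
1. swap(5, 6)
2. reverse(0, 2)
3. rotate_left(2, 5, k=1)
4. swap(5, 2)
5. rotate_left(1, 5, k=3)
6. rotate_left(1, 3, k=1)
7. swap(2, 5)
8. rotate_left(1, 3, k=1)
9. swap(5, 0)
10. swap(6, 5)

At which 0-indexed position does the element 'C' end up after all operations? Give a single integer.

After 1 (swap(5, 6)): [E, C, F, D, G, A, B]
After 2 (reverse(0, 2)): [F, C, E, D, G, A, B]
After 3 (rotate_left(2, 5, k=1)): [F, C, D, G, A, E, B]
After 4 (swap(5, 2)): [F, C, E, G, A, D, B]
After 5 (rotate_left(1, 5, k=3)): [F, A, D, C, E, G, B]
After 6 (rotate_left(1, 3, k=1)): [F, D, C, A, E, G, B]
After 7 (swap(2, 5)): [F, D, G, A, E, C, B]
After 8 (rotate_left(1, 3, k=1)): [F, G, A, D, E, C, B]
After 9 (swap(5, 0)): [C, G, A, D, E, F, B]
After 10 (swap(6, 5)): [C, G, A, D, E, B, F]

Answer: 0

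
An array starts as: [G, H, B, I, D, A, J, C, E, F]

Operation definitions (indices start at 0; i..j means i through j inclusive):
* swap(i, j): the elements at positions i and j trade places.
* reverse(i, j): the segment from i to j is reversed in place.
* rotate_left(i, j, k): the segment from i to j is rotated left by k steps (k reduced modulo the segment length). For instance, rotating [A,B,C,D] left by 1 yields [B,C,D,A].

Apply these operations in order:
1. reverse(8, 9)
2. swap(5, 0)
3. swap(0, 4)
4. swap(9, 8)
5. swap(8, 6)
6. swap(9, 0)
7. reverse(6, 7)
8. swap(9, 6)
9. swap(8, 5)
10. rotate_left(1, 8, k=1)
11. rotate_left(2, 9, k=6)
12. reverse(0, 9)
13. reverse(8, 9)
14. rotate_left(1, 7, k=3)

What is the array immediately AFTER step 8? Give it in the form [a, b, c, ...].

Answer: [F, H, B, I, A, G, D, E, J, C]

Derivation:
After 1 (reverse(8, 9)): [G, H, B, I, D, A, J, C, F, E]
After 2 (swap(5, 0)): [A, H, B, I, D, G, J, C, F, E]
After 3 (swap(0, 4)): [D, H, B, I, A, G, J, C, F, E]
After 4 (swap(9, 8)): [D, H, B, I, A, G, J, C, E, F]
After 5 (swap(8, 6)): [D, H, B, I, A, G, E, C, J, F]
After 6 (swap(9, 0)): [F, H, B, I, A, G, E, C, J, D]
After 7 (reverse(6, 7)): [F, H, B, I, A, G, C, E, J, D]
After 8 (swap(9, 6)): [F, H, B, I, A, G, D, E, J, C]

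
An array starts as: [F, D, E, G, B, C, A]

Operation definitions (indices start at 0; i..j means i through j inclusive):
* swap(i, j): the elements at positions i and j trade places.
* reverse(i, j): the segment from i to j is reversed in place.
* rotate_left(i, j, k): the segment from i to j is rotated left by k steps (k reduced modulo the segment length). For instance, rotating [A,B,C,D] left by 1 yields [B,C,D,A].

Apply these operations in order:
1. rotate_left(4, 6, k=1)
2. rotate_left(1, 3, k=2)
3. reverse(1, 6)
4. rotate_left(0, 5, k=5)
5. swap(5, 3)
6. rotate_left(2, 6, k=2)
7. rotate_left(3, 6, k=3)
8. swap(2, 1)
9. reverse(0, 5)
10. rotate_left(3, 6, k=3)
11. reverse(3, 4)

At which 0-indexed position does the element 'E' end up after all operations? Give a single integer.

Answer: 2

Derivation:
After 1 (rotate_left(4, 6, k=1)): [F, D, E, G, C, A, B]
After 2 (rotate_left(1, 3, k=2)): [F, G, D, E, C, A, B]
After 3 (reverse(1, 6)): [F, B, A, C, E, D, G]
After 4 (rotate_left(0, 5, k=5)): [D, F, B, A, C, E, G]
After 5 (swap(5, 3)): [D, F, B, E, C, A, G]
After 6 (rotate_left(2, 6, k=2)): [D, F, C, A, G, B, E]
After 7 (rotate_left(3, 6, k=3)): [D, F, C, E, A, G, B]
After 8 (swap(2, 1)): [D, C, F, E, A, G, B]
After 9 (reverse(0, 5)): [G, A, E, F, C, D, B]
After 10 (rotate_left(3, 6, k=3)): [G, A, E, B, F, C, D]
After 11 (reverse(3, 4)): [G, A, E, F, B, C, D]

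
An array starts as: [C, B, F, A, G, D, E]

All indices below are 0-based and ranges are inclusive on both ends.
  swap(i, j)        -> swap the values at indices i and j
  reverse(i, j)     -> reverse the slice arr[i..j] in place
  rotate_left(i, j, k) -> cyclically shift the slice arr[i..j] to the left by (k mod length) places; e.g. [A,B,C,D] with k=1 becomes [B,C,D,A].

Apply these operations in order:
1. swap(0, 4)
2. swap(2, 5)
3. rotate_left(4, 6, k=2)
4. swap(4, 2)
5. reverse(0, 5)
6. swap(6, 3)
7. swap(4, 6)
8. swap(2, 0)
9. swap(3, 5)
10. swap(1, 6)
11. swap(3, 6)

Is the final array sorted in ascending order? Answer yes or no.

Answer: yes

Derivation:
After 1 (swap(0, 4)): [G, B, F, A, C, D, E]
After 2 (swap(2, 5)): [G, B, D, A, C, F, E]
After 3 (rotate_left(4, 6, k=2)): [G, B, D, A, E, C, F]
After 4 (swap(4, 2)): [G, B, E, A, D, C, F]
After 5 (reverse(0, 5)): [C, D, A, E, B, G, F]
After 6 (swap(6, 3)): [C, D, A, F, B, G, E]
After 7 (swap(4, 6)): [C, D, A, F, E, G, B]
After 8 (swap(2, 0)): [A, D, C, F, E, G, B]
After 9 (swap(3, 5)): [A, D, C, G, E, F, B]
After 10 (swap(1, 6)): [A, B, C, G, E, F, D]
After 11 (swap(3, 6)): [A, B, C, D, E, F, G]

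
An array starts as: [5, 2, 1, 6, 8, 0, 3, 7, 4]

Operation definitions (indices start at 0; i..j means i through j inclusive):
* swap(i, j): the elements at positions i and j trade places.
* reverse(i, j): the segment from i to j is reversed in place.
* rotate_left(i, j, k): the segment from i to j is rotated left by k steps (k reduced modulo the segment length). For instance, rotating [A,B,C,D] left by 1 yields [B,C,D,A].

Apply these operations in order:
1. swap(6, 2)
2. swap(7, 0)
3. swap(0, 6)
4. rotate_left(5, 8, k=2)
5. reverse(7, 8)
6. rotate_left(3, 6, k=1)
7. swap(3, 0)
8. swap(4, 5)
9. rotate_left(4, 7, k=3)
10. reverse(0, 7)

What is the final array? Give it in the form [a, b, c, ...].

Answer: [6, 5, 4, 7, 1, 3, 2, 8, 0]

Derivation:
After 1 (swap(6, 2)): [5, 2, 3, 6, 8, 0, 1, 7, 4]
After 2 (swap(7, 0)): [7, 2, 3, 6, 8, 0, 1, 5, 4]
After 3 (swap(0, 6)): [1, 2, 3, 6, 8, 0, 7, 5, 4]
After 4 (rotate_left(5, 8, k=2)): [1, 2, 3, 6, 8, 5, 4, 0, 7]
After 5 (reverse(7, 8)): [1, 2, 3, 6, 8, 5, 4, 7, 0]
After 6 (rotate_left(3, 6, k=1)): [1, 2, 3, 8, 5, 4, 6, 7, 0]
After 7 (swap(3, 0)): [8, 2, 3, 1, 5, 4, 6, 7, 0]
After 8 (swap(4, 5)): [8, 2, 3, 1, 4, 5, 6, 7, 0]
After 9 (rotate_left(4, 7, k=3)): [8, 2, 3, 1, 7, 4, 5, 6, 0]
After 10 (reverse(0, 7)): [6, 5, 4, 7, 1, 3, 2, 8, 0]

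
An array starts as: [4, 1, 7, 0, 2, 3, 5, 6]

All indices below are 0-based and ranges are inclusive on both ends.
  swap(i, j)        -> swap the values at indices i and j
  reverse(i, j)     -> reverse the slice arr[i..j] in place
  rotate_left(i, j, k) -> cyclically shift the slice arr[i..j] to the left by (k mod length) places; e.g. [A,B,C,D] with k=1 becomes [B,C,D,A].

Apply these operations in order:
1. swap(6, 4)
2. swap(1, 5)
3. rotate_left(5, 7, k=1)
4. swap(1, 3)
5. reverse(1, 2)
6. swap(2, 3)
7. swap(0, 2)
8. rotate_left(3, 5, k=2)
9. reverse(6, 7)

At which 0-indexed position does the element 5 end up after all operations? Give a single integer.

After 1 (swap(6, 4)): [4, 1, 7, 0, 5, 3, 2, 6]
After 2 (swap(1, 5)): [4, 3, 7, 0, 5, 1, 2, 6]
After 3 (rotate_left(5, 7, k=1)): [4, 3, 7, 0, 5, 2, 6, 1]
After 4 (swap(1, 3)): [4, 0, 7, 3, 5, 2, 6, 1]
After 5 (reverse(1, 2)): [4, 7, 0, 3, 5, 2, 6, 1]
After 6 (swap(2, 3)): [4, 7, 3, 0, 5, 2, 6, 1]
After 7 (swap(0, 2)): [3, 7, 4, 0, 5, 2, 6, 1]
After 8 (rotate_left(3, 5, k=2)): [3, 7, 4, 2, 0, 5, 6, 1]
After 9 (reverse(6, 7)): [3, 7, 4, 2, 0, 5, 1, 6]

Answer: 5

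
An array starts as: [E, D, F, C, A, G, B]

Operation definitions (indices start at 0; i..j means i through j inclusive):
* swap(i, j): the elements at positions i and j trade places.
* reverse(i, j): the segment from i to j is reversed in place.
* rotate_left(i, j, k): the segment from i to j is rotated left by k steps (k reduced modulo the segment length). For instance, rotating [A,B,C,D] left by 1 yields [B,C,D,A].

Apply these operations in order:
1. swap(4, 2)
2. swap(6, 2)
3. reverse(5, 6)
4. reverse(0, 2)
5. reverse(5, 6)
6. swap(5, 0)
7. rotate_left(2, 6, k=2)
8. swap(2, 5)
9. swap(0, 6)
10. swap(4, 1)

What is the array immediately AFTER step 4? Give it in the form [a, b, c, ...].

Answer: [B, D, E, C, F, A, G]

Derivation:
After 1 (swap(4, 2)): [E, D, A, C, F, G, B]
After 2 (swap(6, 2)): [E, D, B, C, F, G, A]
After 3 (reverse(5, 6)): [E, D, B, C, F, A, G]
After 4 (reverse(0, 2)): [B, D, E, C, F, A, G]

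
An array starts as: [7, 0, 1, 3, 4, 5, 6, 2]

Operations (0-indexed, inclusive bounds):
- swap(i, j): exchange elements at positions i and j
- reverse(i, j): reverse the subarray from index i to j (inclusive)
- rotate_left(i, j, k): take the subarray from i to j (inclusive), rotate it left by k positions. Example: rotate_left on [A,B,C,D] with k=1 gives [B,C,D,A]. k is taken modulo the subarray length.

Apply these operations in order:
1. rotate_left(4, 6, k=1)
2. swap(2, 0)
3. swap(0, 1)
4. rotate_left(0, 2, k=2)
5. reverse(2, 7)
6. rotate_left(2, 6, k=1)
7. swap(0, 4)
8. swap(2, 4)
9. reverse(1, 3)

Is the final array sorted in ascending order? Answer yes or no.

After 1 (rotate_left(4, 6, k=1)): [7, 0, 1, 3, 5, 6, 4, 2]
After 2 (swap(2, 0)): [1, 0, 7, 3, 5, 6, 4, 2]
After 3 (swap(0, 1)): [0, 1, 7, 3, 5, 6, 4, 2]
After 4 (rotate_left(0, 2, k=2)): [7, 0, 1, 3, 5, 6, 4, 2]
After 5 (reverse(2, 7)): [7, 0, 2, 4, 6, 5, 3, 1]
After 6 (rotate_left(2, 6, k=1)): [7, 0, 4, 6, 5, 3, 2, 1]
After 7 (swap(0, 4)): [5, 0, 4, 6, 7, 3, 2, 1]
After 8 (swap(2, 4)): [5, 0, 7, 6, 4, 3, 2, 1]
After 9 (reverse(1, 3)): [5, 6, 7, 0, 4, 3, 2, 1]

Answer: no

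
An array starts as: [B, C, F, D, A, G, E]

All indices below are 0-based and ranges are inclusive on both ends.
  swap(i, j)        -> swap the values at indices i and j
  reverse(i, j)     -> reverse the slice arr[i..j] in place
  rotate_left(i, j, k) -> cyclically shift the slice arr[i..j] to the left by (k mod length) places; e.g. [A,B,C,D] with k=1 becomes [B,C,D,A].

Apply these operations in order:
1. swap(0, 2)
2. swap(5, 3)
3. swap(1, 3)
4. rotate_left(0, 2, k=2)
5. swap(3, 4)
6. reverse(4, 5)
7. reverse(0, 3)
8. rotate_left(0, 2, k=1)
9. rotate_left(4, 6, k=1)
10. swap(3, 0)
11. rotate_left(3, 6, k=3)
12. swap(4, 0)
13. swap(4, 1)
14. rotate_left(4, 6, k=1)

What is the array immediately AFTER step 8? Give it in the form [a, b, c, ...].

After 1 (swap(0, 2)): [F, C, B, D, A, G, E]
After 2 (swap(5, 3)): [F, C, B, G, A, D, E]
After 3 (swap(1, 3)): [F, G, B, C, A, D, E]
After 4 (rotate_left(0, 2, k=2)): [B, F, G, C, A, D, E]
After 5 (swap(3, 4)): [B, F, G, A, C, D, E]
After 6 (reverse(4, 5)): [B, F, G, A, D, C, E]
After 7 (reverse(0, 3)): [A, G, F, B, D, C, E]
After 8 (rotate_left(0, 2, k=1)): [G, F, A, B, D, C, E]

Answer: [G, F, A, B, D, C, E]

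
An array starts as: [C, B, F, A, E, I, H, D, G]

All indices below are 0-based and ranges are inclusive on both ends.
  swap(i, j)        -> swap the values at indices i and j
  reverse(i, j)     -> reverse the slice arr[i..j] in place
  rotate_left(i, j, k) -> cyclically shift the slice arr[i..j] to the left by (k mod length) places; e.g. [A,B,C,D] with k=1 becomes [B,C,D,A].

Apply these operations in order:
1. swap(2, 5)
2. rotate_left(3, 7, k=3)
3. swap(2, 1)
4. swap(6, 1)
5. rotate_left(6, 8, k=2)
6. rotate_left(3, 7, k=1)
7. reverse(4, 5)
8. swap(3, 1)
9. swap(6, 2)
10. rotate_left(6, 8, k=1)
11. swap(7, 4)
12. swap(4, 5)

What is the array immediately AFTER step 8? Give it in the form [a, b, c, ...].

Answer: [C, D, B, E, G, A, I, H, F]

Derivation:
After 1 (swap(2, 5)): [C, B, I, A, E, F, H, D, G]
After 2 (rotate_left(3, 7, k=3)): [C, B, I, H, D, A, E, F, G]
After 3 (swap(2, 1)): [C, I, B, H, D, A, E, F, G]
After 4 (swap(6, 1)): [C, E, B, H, D, A, I, F, G]
After 5 (rotate_left(6, 8, k=2)): [C, E, B, H, D, A, G, I, F]
After 6 (rotate_left(3, 7, k=1)): [C, E, B, D, A, G, I, H, F]
After 7 (reverse(4, 5)): [C, E, B, D, G, A, I, H, F]
After 8 (swap(3, 1)): [C, D, B, E, G, A, I, H, F]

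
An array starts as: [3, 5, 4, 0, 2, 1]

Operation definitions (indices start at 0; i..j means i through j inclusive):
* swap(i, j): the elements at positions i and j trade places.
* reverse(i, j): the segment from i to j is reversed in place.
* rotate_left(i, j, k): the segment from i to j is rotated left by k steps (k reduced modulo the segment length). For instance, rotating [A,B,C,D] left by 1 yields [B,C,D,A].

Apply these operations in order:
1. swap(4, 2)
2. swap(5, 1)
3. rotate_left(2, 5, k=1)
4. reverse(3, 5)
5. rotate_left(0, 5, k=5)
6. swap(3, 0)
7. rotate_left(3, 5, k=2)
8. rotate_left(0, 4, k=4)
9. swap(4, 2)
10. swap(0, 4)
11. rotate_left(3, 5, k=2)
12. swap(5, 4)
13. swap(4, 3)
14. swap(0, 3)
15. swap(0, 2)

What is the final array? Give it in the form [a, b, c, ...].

Answer: [5, 0, 4, 3, 2, 1]

Derivation:
After 1 (swap(4, 2)): [3, 5, 2, 0, 4, 1]
After 2 (swap(5, 1)): [3, 1, 2, 0, 4, 5]
After 3 (rotate_left(2, 5, k=1)): [3, 1, 0, 4, 5, 2]
After 4 (reverse(3, 5)): [3, 1, 0, 2, 5, 4]
After 5 (rotate_left(0, 5, k=5)): [4, 3, 1, 0, 2, 5]
After 6 (swap(3, 0)): [0, 3, 1, 4, 2, 5]
After 7 (rotate_left(3, 5, k=2)): [0, 3, 1, 5, 4, 2]
After 8 (rotate_left(0, 4, k=4)): [4, 0, 3, 1, 5, 2]
After 9 (swap(4, 2)): [4, 0, 5, 1, 3, 2]
After 10 (swap(0, 4)): [3, 0, 5, 1, 4, 2]
After 11 (rotate_left(3, 5, k=2)): [3, 0, 5, 2, 1, 4]
After 12 (swap(5, 4)): [3, 0, 5, 2, 4, 1]
After 13 (swap(4, 3)): [3, 0, 5, 4, 2, 1]
After 14 (swap(0, 3)): [4, 0, 5, 3, 2, 1]
After 15 (swap(0, 2)): [5, 0, 4, 3, 2, 1]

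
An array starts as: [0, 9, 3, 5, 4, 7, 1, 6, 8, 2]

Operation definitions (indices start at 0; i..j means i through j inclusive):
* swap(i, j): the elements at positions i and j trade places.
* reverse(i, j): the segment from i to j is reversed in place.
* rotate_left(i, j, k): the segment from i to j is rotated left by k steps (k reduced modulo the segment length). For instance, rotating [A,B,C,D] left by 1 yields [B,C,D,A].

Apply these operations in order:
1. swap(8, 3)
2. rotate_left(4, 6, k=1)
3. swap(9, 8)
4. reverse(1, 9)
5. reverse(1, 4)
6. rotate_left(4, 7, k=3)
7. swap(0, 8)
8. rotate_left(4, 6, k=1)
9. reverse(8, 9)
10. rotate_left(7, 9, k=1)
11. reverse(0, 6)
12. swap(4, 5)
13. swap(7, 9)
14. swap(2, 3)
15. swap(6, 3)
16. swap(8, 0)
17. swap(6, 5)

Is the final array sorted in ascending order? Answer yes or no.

After 1 (swap(8, 3)): [0, 9, 3, 8, 4, 7, 1, 6, 5, 2]
After 2 (rotate_left(4, 6, k=1)): [0, 9, 3, 8, 7, 1, 4, 6, 5, 2]
After 3 (swap(9, 8)): [0, 9, 3, 8, 7, 1, 4, 6, 2, 5]
After 4 (reverse(1, 9)): [0, 5, 2, 6, 4, 1, 7, 8, 3, 9]
After 5 (reverse(1, 4)): [0, 4, 6, 2, 5, 1, 7, 8, 3, 9]
After 6 (rotate_left(4, 7, k=3)): [0, 4, 6, 2, 8, 5, 1, 7, 3, 9]
After 7 (swap(0, 8)): [3, 4, 6, 2, 8, 5, 1, 7, 0, 9]
After 8 (rotate_left(4, 6, k=1)): [3, 4, 6, 2, 5, 1, 8, 7, 0, 9]
After 9 (reverse(8, 9)): [3, 4, 6, 2, 5, 1, 8, 7, 9, 0]
After 10 (rotate_left(7, 9, k=1)): [3, 4, 6, 2, 5, 1, 8, 9, 0, 7]
After 11 (reverse(0, 6)): [8, 1, 5, 2, 6, 4, 3, 9, 0, 7]
After 12 (swap(4, 5)): [8, 1, 5, 2, 4, 6, 3, 9, 0, 7]
After 13 (swap(7, 9)): [8, 1, 5, 2, 4, 6, 3, 7, 0, 9]
After 14 (swap(2, 3)): [8, 1, 2, 5, 4, 6, 3, 7, 0, 9]
After 15 (swap(6, 3)): [8, 1, 2, 3, 4, 6, 5, 7, 0, 9]
After 16 (swap(8, 0)): [0, 1, 2, 3, 4, 6, 5, 7, 8, 9]
After 17 (swap(6, 5)): [0, 1, 2, 3, 4, 5, 6, 7, 8, 9]

Answer: yes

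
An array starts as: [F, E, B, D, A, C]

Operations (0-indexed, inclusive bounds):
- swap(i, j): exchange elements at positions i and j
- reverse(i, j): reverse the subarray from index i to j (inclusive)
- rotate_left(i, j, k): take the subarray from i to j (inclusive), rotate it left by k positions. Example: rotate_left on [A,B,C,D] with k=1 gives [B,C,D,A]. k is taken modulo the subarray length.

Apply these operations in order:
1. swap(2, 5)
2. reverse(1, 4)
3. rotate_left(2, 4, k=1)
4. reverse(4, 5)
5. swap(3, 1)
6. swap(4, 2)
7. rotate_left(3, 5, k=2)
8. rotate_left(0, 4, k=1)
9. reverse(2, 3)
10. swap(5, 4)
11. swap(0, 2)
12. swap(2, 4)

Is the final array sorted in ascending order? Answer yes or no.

Answer: yes

Derivation:
After 1 (swap(2, 5)): [F, E, C, D, A, B]
After 2 (reverse(1, 4)): [F, A, D, C, E, B]
After 3 (rotate_left(2, 4, k=1)): [F, A, C, E, D, B]
After 4 (reverse(4, 5)): [F, A, C, E, B, D]
After 5 (swap(3, 1)): [F, E, C, A, B, D]
After 6 (swap(4, 2)): [F, E, B, A, C, D]
After 7 (rotate_left(3, 5, k=2)): [F, E, B, D, A, C]
After 8 (rotate_left(0, 4, k=1)): [E, B, D, A, F, C]
After 9 (reverse(2, 3)): [E, B, A, D, F, C]
After 10 (swap(5, 4)): [E, B, A, D, C, F]
After 11 (swap(0, 2)): [A, B, E, D, C, F]
After 12 (swap(2, 4)): [A, B, C, D, E, F]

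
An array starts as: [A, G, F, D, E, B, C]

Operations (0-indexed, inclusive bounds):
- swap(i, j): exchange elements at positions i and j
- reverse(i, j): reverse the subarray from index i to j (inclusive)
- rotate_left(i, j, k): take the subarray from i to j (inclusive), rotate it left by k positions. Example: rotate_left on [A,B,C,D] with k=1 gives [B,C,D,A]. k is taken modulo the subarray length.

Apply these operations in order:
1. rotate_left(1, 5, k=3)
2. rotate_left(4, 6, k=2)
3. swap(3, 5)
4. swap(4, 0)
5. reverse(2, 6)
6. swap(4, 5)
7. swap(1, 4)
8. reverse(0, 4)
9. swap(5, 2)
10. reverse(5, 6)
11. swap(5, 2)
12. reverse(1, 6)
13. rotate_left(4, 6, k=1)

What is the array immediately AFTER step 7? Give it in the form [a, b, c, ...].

Answer: [C, F, D, G, E, A, B]

Derivation:
After 1 (rotate_left(1, 5, k=3)): [A, E, B, G, F, D, C]
After 2 (rotate_left(4, 6, k=2)): [A, E, B, G, C, F, D]
After 3 (swap(3, 5)): [A, E, B, F, C, G, D]
After 4 (swap(4, 0)): [C, E, B, F, A, G, D]
After 5 (reverse(2, 6)): [C, E, D, G, A, F, B]
After 6 (swap(4, 5)): [C, E, D, G, F, A, B]
After 7 (swap(1, 4)): [C, F, D, G, E, A, B]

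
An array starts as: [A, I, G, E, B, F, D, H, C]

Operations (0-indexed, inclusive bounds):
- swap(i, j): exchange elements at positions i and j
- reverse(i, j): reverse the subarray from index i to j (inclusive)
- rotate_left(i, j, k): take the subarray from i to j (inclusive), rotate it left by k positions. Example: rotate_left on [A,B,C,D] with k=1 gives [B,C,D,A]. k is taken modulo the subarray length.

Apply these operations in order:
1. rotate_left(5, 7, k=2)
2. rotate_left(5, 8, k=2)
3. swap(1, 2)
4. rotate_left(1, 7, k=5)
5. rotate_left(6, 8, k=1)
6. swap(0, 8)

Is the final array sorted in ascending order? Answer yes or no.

Answer: no

Derivation:
After 1 (rotate_left(5, 7, k=2)): [A, I, G, E, B, H, F, D, C]
After 2 (rotate_left(5, 8, k=2)): [A, I, G, E, B, D, C, H, F]
After 3 (swap(1, 2)): [A, G, I, E, B, D, C, H, F]
After 4 (rotate_left(1, 7, k=5)): [A, C, H, G, I, E, B, D, F]
After 5 (rotate_left(6, 8, k=1)): [A, C, H, G, I, E, D, F, B]
After 6 (swap(0, 8)): [B, C, H, G, I, E, D, F, A]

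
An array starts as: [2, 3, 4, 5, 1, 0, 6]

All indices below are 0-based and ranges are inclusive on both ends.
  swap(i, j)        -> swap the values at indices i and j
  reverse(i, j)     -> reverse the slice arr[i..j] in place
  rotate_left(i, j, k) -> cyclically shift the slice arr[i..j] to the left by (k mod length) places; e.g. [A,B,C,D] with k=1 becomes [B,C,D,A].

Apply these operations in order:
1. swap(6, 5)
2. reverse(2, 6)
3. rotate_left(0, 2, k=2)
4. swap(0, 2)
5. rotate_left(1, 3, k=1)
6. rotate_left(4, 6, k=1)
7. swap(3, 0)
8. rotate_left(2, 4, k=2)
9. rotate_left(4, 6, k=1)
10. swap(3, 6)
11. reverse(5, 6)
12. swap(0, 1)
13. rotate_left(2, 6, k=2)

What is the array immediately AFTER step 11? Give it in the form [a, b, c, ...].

Answer: [2, 0, 5, 3, 4, 6, 1]

Derivation:
After 1 (swap(6, 5)): [2, 3, 4, 5, 1, 6, 0]
After 2 (reverse(2, 6)): [2, 3, 0, 6, 1, 5, 4]
After 3 (rotate_left(0, 2, k=2)): [0, 2, 3, 6, 1, 5, 4]
After 4 (swap(0, 2)): [3, 2, 0, 6, 1, 5, 4]
After 5 (rotate_left(1, 3, k=1)): [3, 0, 6, 2, 1, 5, 4]
After 6 (rotate_left(4, 6, k=1)): [3, 0, 6, 2, 5, 4, 1]
After 7 (swap(3, 0)): [2, 0, 6, 3, 5, 4, 1]
After 8 (rotate_left(2, 4, k=2)): [2, 0, 5, 6, 3, 4, 1]
After 9 (rotate_left(4, 6, k=1)): [2, 0, 5, 6, 4, 1, 3]
After 10 (swap(3, 6)): [2, 0, 5, 3, 4, 1, 6]
After 11 (reverse(5, 6)): [2, 0, 5, 3, 4, 6, 1]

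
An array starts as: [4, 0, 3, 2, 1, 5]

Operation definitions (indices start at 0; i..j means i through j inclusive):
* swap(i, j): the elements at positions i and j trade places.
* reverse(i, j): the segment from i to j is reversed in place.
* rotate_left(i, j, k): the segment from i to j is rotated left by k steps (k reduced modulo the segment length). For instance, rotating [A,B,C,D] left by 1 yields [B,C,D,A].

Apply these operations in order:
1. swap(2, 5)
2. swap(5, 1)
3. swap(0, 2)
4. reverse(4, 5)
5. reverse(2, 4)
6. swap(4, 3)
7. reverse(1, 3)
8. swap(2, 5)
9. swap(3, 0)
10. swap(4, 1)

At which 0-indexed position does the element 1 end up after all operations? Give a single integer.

Answer: 2

Derivation:
After 1 (swap(2, 5)): [4, 0, 5, 2, 1, 3]
After 2 (swap(5, 1)): [4, 3, 5, 2, 1, 0]
After 3 (swap(0, 2)): [5, 3, 4, 2, 1, 0]
After 4 (reverse(4, 5)): [5, 3, 4, 2, 0, 1]
After 5 (reverse(2, 4)): [5, 3, 0, 2, 4, 1]
After 6 (swap(4, 3)): [5, 3, 0, 4, 2, 1]
After 7 (reverse(1, 3)): [5, 4, 0, 3, 2, 1]
After 8 (swap(2, 5)): [5, 4, 1, 3, 2, 0]
After 9 (swap(3, 0)): [3, 4, 1, 5, 2, 0]
After 10 (swap(4, 1)): [3, 2, 1, 5, 4, 0]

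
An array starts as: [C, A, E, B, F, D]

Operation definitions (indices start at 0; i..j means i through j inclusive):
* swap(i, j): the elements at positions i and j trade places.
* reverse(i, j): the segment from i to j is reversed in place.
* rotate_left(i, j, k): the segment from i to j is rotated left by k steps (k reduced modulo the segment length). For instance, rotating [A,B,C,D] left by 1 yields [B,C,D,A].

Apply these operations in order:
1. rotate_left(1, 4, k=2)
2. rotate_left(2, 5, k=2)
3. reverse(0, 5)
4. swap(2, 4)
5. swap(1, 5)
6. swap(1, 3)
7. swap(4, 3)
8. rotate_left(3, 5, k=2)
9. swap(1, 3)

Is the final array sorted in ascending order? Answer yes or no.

After 1 (rotate_left(1, 4, k=2)): [C, B, F, A, E, D]
After 2 (rotate_left(2, 5, k=2)): [C, B, E, D, F, A]
After 3 (reverse(0, 5)): [A, F, D, E, B, C]
After 4 (swap(2, 4)): [A, F, B, E, D, C]
After 5 (swap(1, 5)): [A, C, B, E, D, F]
After 6 (swap(1, 3)): [A, E, B, C, D, F]
After 7 (swap(4, 3)): [A, E, B, D, C, F]
After 8 (rotate_left(3, 5, k=2)): [A, E, B, F, D, C]
After 9 (swap(1, 3)): [A, F, B, E, D, C]

Answer: no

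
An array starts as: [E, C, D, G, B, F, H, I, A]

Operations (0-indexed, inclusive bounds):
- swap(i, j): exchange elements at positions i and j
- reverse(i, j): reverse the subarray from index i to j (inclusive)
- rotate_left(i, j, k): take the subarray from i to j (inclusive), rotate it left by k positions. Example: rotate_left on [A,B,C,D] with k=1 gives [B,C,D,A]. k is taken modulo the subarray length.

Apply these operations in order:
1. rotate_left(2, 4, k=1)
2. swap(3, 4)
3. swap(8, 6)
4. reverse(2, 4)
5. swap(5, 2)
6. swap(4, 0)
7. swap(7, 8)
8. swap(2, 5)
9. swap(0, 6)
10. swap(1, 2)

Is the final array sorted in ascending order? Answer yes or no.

Answer: yes

Derivation:
After 1 (rotate_left(2, 4, k=1)): [E, C, G, B, D, F, H, I, A]
After 2 (swap(3, 4)): [E, C, G, D, B, F, H, I, A]
After 3 (swap(8, 6)): [E, C, G, D, B, F, A, I, H]
After 4 (reverse(2, 4)): [E, C, B, D, G, F, A, I, H]
After 5 (swap(5, 2)): [E, C, F, D, G, B, A, I, H]
After 6 (swap(4, 0)): [G, C, F, D, E, B, A, I, H]
After 7 (swap(7, 8)): [G, C, F, D, E, B, A, H, I]
After 8 (swap(2, 5)): [G, C, B, D, E, F, A, H, I]
After 9 (swap(0, 6)): [A, C, B, D, E, F, G, H, I]
After 10 (swap(1, 2)): [A, B, C, D, E, F, G, H, I]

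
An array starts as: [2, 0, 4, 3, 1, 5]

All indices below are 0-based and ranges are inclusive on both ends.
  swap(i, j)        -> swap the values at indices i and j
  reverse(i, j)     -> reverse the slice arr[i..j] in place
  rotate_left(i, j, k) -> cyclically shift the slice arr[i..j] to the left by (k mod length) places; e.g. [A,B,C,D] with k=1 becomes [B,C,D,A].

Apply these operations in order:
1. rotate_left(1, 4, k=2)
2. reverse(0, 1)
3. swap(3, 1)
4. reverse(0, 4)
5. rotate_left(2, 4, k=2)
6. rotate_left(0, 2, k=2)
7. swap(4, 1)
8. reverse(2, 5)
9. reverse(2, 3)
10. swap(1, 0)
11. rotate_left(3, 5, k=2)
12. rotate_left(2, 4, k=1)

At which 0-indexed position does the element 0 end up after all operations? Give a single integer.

Answer: 0

Derivation:
After 1 (rotate_left(1, 4, k=2)): [2, 3, 1, 0, 4, 5]
After 2 (reverse(0, 1)): [3, 2, 1, 0, 4, 5]
After 3 (swap(3, 1)): [3, 0, 1, 2, 4, 5]
After 4 (reverse(0, 4)): [4, 2, 1, 0, 3, 5]
After 5 (rotate_left(2, 4, k=2)): [4, 2, 3, 1, 0, 5]
After 6 (rotate_left(0, 2, k=2)): [3, 4, 2, 1, 0, 5]
After 7 (swap(4, 1)): [3, 0, 2, 1, 4, 5]
After 8 (reverse(2, 5)): [3, 0, 5, 4, 1, 2]
After 9 (reverse(2, 3)): [3, 0, 4, 5, 1, 2]
After 10 (swap(1, 0)): [0, 3, 4, 5, 1, 2]
After 11 (rotate_left(3, 5, k=2)): [0, 3, 4, 2, 5, 1]
After 12 (rotate_left(2, 4, k=1)): [0, 3, 2, 5, 4, 1]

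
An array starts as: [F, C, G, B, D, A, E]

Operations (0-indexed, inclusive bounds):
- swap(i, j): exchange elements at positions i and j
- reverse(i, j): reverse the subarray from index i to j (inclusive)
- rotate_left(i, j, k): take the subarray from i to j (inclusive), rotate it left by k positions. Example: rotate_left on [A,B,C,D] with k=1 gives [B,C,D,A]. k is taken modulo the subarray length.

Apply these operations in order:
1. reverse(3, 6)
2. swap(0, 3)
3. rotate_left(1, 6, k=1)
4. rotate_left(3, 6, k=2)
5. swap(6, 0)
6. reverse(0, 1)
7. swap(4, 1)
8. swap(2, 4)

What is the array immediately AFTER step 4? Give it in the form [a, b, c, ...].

Answer: [E, G, F, B, C, A, D]

Derivation:
After 1 (reverse(3, 6)): [F, C, G, E, A, D, B]
After 2 (swap(0, 3)): [E, C, G, F, A, D, B]
After 3 (rotate_left(1, 6, k=1)): [E, G, F, A, D, B, C]
After 4 (rotate_left(3, 6, k=2)): [E, G, F, B, C, A, D]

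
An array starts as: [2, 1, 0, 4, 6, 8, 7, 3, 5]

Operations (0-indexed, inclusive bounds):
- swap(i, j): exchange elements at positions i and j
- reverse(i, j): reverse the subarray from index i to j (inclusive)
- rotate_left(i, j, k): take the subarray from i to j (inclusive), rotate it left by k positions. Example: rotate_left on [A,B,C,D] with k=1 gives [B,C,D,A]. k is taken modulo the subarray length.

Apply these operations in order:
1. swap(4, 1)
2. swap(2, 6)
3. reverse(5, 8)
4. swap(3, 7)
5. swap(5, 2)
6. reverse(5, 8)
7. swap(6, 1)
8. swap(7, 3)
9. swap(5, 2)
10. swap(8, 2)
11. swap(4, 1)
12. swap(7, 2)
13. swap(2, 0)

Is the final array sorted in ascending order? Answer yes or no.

After 1 (swap(4, 1)): [2, 6, 0, 4, 1, 8, 7, 3, 5]
After 2 (swap(2, 6)): [2, 6, 7, 4, 1, 8, 0, 3, 5]
After 3 (reverse(5, 8)): [2, 6, 7, 4, 1, 5, 3, 0, 8]
After 4 (swap(3, 7)): [2, 6, 7, 0, 1, 5, 3, 4, 8]
After 5 (swap(5, 2)): [2, 6, 5, 0, 1, 7, 3, 4, 8]
After 6 (reverse(5, 8)): [2, 6, 5, 0, 1, 8, 4, 3, 7]
After 7 (swap(6, 1)): [2, 4, 5, 0, 1, 8, 6, 3, 7]
After 8 (swap(7, 3)): [2, 4, 5, 3, 1, 8, 6, 0, 7]
After 9 (swap(5, 2)): [2, 4, 8, 3, 1, 5, 6, 0, 7]
After 10 (swap(8, 2)): [2, 4, 7, 3, 1, 5, 6, 0, 8]
After 11 (swap(4, 1)): [2, 1, 7, 3, 4, 5, 6, 0, 8]
After 12 (swap(7, 2)): [2, 1, 0, 3, 4, 5, 6, 7, 8]
After 13 (swap(2, 0)): [0, 1, 2, 3, 4, 5, 6, 7, 8]

Answer: yes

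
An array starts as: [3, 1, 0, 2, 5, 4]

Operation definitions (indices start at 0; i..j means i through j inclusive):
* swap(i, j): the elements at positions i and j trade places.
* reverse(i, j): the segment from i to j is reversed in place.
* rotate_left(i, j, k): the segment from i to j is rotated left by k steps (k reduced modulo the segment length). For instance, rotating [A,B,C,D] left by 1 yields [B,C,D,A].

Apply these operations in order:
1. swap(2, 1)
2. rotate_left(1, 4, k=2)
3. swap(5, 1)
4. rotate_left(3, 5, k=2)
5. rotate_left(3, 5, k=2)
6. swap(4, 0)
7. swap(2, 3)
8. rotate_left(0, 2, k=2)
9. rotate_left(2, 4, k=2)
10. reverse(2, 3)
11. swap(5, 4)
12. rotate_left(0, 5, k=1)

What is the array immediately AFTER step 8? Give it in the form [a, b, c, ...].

Answer: [1, 2, 4, 5, 3, 0]

Derivation:
After 1 (swap(2, 1)): [3, 0, 1, 2, 5, 4]
After 2 (rotate_left(1, 4, k=2)): [3, 2, 5, 0, 1, 4]
After 3 (swap(5, 1)): [3, 4, 5, 0, 1, 2]
After 4 (rotate_left(3, 5, k=2)): [3, 4, 5, 2, 0, 1]
After 5 (rotate_left(3, 5, k=2)): [3, 4, 5, 1, 2, 0]
After 6 (swap(4, 0)): [2, 4, 5, 1, 3, 0]
After 7 (swap(2, 3)): [2, 4, 1, 5, 3, 0]
After 8 (rotate_left(0, 2, k=2)): [1, 2, 4, 5, 3, 0]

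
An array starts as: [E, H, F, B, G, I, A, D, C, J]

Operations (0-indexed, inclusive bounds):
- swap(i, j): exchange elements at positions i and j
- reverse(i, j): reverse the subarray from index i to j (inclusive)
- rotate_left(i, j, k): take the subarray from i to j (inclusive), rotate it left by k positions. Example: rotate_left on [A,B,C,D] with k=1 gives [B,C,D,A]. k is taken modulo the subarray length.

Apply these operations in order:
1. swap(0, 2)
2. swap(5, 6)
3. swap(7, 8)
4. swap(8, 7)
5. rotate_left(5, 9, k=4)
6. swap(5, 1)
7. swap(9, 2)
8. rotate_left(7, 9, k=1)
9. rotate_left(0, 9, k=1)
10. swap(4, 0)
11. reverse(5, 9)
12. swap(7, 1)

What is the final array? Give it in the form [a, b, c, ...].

After 1 (swap(0, 2)): [F, H, E, B, G, I, A, D, C, J]
After 2 (swap(5, 6)): [F, H, E, B, G, A, I, D, C, J]
After 3 (swap(7, 8)): [F, H, E, B, G, A, I, C, D, J]
After 4 (swap(8, 7)): [F, H, E, B, G, A, I, D, C, J]
After 5 (rotate_left(5, 9, k=4)): [F, H, E, B, G, J, A, I, D, C]
After 6 (swap(5, 1)): [F, J, E, B, G, H, A, I, D, C]
After 7 (swap(9, 2)): [F, J, C, B, G, H, A, I, D, E]
After 8 (rotate_left(7, 9, k=1)): [F, J, C, B, G, H, A, D, E, I]
After 9 (rotate_left(0, 9, k=1)): [J, C, B, G, H, A, D, E, I, F]
After 10 (swap(4, 0)): [H, C, B, G, J, A, D, E, I, F]
After 11 (reverse(5, 9)): [H, C, B, G, J, F, I, E, D, A]
After 12 (swap(7, 1)): [H, E, B, G, J, F, I, C, D, A]

Answer: [H, E, B, G, J, F, I, C, D, A]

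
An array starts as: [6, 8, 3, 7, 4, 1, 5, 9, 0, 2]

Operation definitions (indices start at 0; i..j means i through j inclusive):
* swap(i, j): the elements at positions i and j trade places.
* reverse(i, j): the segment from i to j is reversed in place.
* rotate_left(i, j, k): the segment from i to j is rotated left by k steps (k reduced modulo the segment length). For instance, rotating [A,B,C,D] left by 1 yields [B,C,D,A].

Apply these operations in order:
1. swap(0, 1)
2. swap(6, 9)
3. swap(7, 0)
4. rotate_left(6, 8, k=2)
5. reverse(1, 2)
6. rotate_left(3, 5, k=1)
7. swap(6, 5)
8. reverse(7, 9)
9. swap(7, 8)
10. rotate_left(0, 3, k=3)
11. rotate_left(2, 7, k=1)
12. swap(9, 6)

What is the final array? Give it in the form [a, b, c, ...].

After 1 (swap(0, 1)): [8, 6, 3, 7, 4, 1, 5, 9, 0, 2]
After 2 (swap(6, 9)): [8, 6, 3, 7, 4, 1, 2, 9, 0, 5]
After 3 (swap(7, 0)): [9, 6, 3, 7, 4, 1, 2, 8, 0, 5]
After 4 (rotate_left(6, 8, k=2)): [9, 6, 3, 7, 4, 1, 0, 2, 8, 5]
After 5 (reverse(1, 2)): [9, 3, 6, 7, 4, 1, 0, 2, 8, 5]
After 6 (rotate_left(3, 5, k=1)): [9, 3, 6, 4, 1, 7, 0, 2, 8, 5]
After 7 (swap(6, 5)): [9, 3, 6, 4, 1, 0, 7, 2, 8, 5]
After 8 (reverse(7, 9)): [9, 3, 6, 4, 1, 0, 7, 5, 8, 2]
After 9 (swap(7, 8)): [9, 3, 6, 4, 1, 0, 7, 8, 5, 2]
After 10 (rotate_left(0, 3, k=3)): [4, 9, 3, 6, 1, 0, 7, 8, 5, 2]
After 11 (rotate_left(2, 7, k=1)): [4, 9, 6, 1, 0, 7, 8, 3, 5, 2]
After 12 (swap(9, 6)): [4, 9, 6, 1, 0, 7, 2, 3, 5, 8]

Answer: [4, 9, 6, 1, 0, 7, 2, 3, 5, 8]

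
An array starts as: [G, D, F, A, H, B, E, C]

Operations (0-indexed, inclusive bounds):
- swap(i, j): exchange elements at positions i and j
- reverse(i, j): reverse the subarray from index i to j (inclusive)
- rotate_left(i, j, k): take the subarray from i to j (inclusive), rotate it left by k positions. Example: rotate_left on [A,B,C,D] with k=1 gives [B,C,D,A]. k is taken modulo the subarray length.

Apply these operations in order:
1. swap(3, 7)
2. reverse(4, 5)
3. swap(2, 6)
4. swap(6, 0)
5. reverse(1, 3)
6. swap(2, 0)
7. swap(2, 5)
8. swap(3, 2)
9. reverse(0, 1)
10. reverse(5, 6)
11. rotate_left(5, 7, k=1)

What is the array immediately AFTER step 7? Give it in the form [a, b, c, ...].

Answer: [E, C, H, D, B, F, G, A]

Derivation:
After 1 (swap(3, 7)): [G, D, F, C, H, B, E, A]
After 2 (reverse(4, 5)): [G, D, F, C, B, H, E, A]
After 3 (swap(2, 6)): [G, D, E, C, B, H, F, A]
After 4 (swap(6, 0)): [F, D, E, C, B, H, G, A]
After 5 (reverse(1, 3)): [F, C, E, D, B, H, G, A]
After 6 (swap(2, 0)): [E, C, F, D, B, H, G, A]
After 7 (swap(2, 5)): [E, C, H, D, B, F, G, A]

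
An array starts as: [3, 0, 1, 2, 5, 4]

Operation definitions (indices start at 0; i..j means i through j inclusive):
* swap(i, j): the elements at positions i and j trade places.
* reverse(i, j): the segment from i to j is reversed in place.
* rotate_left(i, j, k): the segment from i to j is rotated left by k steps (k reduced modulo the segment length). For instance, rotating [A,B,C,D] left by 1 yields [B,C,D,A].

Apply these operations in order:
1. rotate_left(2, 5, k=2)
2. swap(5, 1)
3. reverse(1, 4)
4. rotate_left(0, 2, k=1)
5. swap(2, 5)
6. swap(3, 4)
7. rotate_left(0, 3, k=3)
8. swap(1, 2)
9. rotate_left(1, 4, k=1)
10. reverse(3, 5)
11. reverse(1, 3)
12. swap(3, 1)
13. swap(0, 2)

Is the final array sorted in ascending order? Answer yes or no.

After 1 (rotate_left(2, 5, k=2)): [3, 0, 5, 4, 1, 2]
After 2 (swap(5, 1)): [3, 2, 5, 4, 1, 0]
After 3 (reverse(1, 4)): [3, 1, 4, 5, 2, 0]
After 4 (rotate_left(0, 2, k=1)): [1, 4, 3, 5, 2, 0]
After 5 (swap(2, 5)): [1, 4, 0, 5, 2, 3]
After 6 (swap(3, 4)): [1, 4, 0, 2, 5, 3]
After 7 (rotate_left(0, 3, k=3)): [2, 1, 4, 0, 5, 3]
After 8 (swap(1, 2)): [2, 4, 1, 0, 5, 3]
After 9 (rotate_left(1, 4, k=1)): [2, 1, 0, 5, 4, 3]
After 10 (reverse(3, 5)): [2, 1, 0, 3, 4, 5]
After 11 (reverse(1, 3)): [2, 3, 0, 1, 4, 5]
After 12 (swap(3, 1)): [2, 1, 0, 3, 4, 5]
After 13 (swap(0, 2)): [0, 1, 2, 3, 4, 5]

Answer: yes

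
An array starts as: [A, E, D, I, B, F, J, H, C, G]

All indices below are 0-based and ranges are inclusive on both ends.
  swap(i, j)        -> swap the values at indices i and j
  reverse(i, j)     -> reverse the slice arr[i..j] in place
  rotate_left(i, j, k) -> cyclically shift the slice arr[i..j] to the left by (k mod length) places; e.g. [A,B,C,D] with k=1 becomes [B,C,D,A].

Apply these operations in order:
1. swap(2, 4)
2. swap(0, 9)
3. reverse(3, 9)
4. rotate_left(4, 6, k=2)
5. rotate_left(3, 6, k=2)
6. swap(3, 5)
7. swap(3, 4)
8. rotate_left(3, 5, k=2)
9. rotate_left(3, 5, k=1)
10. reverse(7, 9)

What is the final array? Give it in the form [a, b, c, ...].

Answer: [G, E, B, H, A, C, J, I, D, F]

Derivation:
After 1 (swap(2, 4)): [A, E, B, I, D, F, J, H, C, G]
After 2 (swap(0, 9)): [G, E, B, I, D, F, J, H, C, A]
After 3 (reverse(3, 9)): [G, E, B, A, C, H, J, F, D, I]
After 4 (rotate_left(4, 6, k=2)): [G, E, B, A, J, C, H, F, D, I]
After 5 (rotate_left(3, 6, k=2)): [G, E, B, C, H, A, J, F, D, I]
After 6 (swap(3, 5)): [G, E, B, A, H, C, J, F, D, I]
After 7 (swap(3, 4)): [G, E, B, H, A, C, J, F, D, I]
After 8 (rotate_left(3, 5, k=2)): [G, E, B, C, H, A, J, F, D, I]
After 9 (rotate_left(3, 5, k=1)): [G, E, B, H, A, C, J, F, D, I]
After 10 (reverse(7, 9)): [G, E, B, H, A, C, J, I, D, F]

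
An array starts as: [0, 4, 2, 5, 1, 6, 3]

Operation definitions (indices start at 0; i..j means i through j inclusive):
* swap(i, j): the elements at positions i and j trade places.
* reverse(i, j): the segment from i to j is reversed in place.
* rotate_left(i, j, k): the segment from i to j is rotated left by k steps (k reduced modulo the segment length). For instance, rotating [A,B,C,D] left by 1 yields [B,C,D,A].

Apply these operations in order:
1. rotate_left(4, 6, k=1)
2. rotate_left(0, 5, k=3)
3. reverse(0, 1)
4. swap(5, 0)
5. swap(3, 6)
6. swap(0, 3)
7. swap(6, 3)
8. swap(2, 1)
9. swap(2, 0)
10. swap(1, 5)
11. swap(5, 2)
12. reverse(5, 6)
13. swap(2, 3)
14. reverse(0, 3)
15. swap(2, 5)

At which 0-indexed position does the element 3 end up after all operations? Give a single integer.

Answer: 0

Derivation:
After 1 (rotate_left(4, 6, k=1)): [0, 4, 2, 5, 6, 3, 1]
After 2 (rotate_left(0, 5, k=3)): [5, 6, 3, 0, 4, 2, 1]
After 3 (reverse(0, 1)): [6, 5, 3, 0, 4, 2, 1]
After 4 (swap(5, 0)): [2, 5, 3, 0, 4, 6, 1]
After 5 (swap(3, 6)): [2, 5, 3, 1, 4, 6, 0]
After 6 (swap(0, 3)): [1, 5, 3, 2, 4, 6, 0]
After 7 (swap(6, 3)): [1, 5, 3, 0, 4, 6, 2]
After 8 (swap(2, 1)): [1, 3, 5, 0, 4, 6, 2]
After 9 (swap(2, 0)): [5, 3, 1, 0, 4, 6, 2]
After 10 (swap(1, 5)): [5, 6, 1, 0, 4, 3, 2]
After 11 (swap(5, 2)): [5, 6, 3, 0, 4, 1, 2]
After 12 (reverse(5, 6)): [5, 6, 3, 0, 4, 2, 1]
After 13 (swap(2, 3)): [5, 6, 0, 3, 4, 2, 1]
After 14 (reverse(0, 3)): [3, 0, 6, 5, 4, 2, 1]
After 15 (swap(2, 5)): [3, 0, 2, 5, 4, 6, 1]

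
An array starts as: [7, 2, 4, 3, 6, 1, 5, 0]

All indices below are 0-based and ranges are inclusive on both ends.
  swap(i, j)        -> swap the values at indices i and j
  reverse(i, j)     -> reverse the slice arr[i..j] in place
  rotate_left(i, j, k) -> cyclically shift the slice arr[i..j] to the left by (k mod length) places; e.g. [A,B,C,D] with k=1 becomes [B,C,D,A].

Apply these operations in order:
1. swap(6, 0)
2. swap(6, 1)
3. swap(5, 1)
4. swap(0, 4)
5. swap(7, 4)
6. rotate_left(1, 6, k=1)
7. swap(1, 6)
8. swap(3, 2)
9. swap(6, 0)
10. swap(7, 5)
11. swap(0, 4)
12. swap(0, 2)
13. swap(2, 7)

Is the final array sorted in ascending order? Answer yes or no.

After 1 (swap(6, 0)): [5, 2, 4, 3, 6, 1, 7, 0]
After 2 (swap(6, 1)): [5, 7, 4, 3, 6, 1, 2, 0]
After 3 (swap(5, 1)): [5, 1, 4, 3, 6, 7, 2, 0]
After 4 (swap(0, 4)): [6, 1, 4, 3, 5, 7, 2, 0]
After 5 (swap(7, 4)): [6, 1, 4, 3, 0, 7, 2, 5]
After 6 (rotate_left(1, 6, k=1)): [6, 4, 3, 0, 7, 2, 1, 5]
After 7 (swap(1, 6)): [6, 1, 3, 0, 7, 2, 4, 5]
After 8 (swap(3, 2)): [6, 1, 0, 3, 7, 2, 4, 5]
After 9 (swap(6, 0)): [4, 1, 0, 3, 7, 2, 6, 5]
After 10 (swap(7, 5)): [4, 1, 0, 3, 7, 5, 6, 2]
After 11 (swap(0, 4)): [7, 1, 0, 3, 4, 5, 6, 2]
After 12 (swap(0, 2)): [0, 1, 7, 3, 4, 5, 6, 2]
After 13 (swap(2, 7)): [0, 1, 2, 3, 4, 5, 6, 7]

Answer: yes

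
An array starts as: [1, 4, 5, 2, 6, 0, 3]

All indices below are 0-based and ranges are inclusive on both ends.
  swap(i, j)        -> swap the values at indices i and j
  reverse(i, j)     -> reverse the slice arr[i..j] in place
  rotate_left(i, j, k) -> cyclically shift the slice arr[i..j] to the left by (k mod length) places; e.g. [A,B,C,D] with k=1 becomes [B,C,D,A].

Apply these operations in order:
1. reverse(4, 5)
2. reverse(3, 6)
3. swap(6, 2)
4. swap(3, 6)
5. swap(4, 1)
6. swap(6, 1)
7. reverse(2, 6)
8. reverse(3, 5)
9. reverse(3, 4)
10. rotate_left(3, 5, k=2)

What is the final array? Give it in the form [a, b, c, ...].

Answer: [1, 3, 6, 0, 4, 5, 2]

Derivation:
After 1 (reverse(4, 5)): [1, 4, 5, 2, 0, 6, 3]
After 2 (reverse(3, 6)): [1, 4, 5, 3, 6, 0, 2]
After 3 (swap(6, 2)): [1, 4, 2, 3, 6, 0, 5]
After 4 (swap(3, 6)): [1, 4, 2, 5, 6, 0, 3]
After 5 (swap(4, 1)): [1, 6, 2, 5, 4, 0, 3]
After 6 (swap(6, 1)): [1, 3, 2, 5, 4, 0, 6]
After 7 (reverse(2, 6)): [1, 3, 6, 0, 4, 5, 2]
After 8 (reverse(3, 5)): [1, 3, 6, 5, 4, 0, 2]
After 9 (reverse(3, 4)): [1, 3, 6, 4, 5, 0, 2]
After 10 (rotate_left(3, 5, k=2)): [1, 3, 6, 0, 4, 5, 2]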